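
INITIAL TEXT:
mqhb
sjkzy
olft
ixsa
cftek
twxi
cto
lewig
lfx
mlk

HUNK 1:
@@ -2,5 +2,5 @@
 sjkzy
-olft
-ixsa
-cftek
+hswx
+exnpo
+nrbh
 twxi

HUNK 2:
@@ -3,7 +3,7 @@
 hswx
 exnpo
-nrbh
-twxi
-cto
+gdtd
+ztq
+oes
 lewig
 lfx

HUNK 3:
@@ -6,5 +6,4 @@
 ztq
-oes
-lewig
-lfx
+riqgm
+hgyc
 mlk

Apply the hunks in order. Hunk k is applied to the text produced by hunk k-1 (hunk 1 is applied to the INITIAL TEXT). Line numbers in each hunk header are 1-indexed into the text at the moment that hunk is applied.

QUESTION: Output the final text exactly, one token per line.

Hunk 1: at line 2 remove [olft,ixsa,cftek] add [hswx,exnpo,nrbh] -> 10 lines: mqhb sjkzy hswx exnpo nrbh twxi cto lewig lfx mlk
Hunk 2: at line 3 remove [nrbh,twxi,cto] add [gdtd,ztq,oes] -> 10 lines: mqhb sjkzy hswx exnpo gdtd ztq oes lewig lfx mlk
Hunk 3: at line 6 remove [oes,lewig,lfx] add [riqgm,hgyc] -> 9 lines: mqhb sjkzy hswx exnpo gdtd ztq riqgm hgyc mlk

Answer: mqhb
sjkzy
hswx
exnpo
gdtd
ztq
riqgm
hgyc
mlk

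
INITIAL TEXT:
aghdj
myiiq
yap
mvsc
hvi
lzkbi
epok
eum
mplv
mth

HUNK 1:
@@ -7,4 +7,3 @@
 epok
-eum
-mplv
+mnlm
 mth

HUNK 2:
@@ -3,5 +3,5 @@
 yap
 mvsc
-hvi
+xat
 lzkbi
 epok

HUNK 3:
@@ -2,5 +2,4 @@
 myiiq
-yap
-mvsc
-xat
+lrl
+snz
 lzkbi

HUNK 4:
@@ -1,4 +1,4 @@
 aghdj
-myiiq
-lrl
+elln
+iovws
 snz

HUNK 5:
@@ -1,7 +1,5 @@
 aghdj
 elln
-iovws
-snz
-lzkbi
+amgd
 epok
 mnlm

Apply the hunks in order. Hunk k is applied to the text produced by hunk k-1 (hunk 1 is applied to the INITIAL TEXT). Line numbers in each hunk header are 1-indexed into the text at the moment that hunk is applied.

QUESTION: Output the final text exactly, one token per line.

Hunk 1: at line 7 remove [eum,mplv] add [mnlm] -> 9 lines: aghdj myiiq yap mvsc hvi lzkbi epok mnlm mth
Hunk 2: at line 3 remove [hvi] add [xat] -> 9 lines: aghdj myiiq yap mvsc xat lzkbi epok mnlm mth
Hunk 3: at line 2 remove [yap,mvsc,xat] add [lrl,snz] -> 8 lines: aghdj myiiq lrl snz lzkbi epok mnlm mth
Hunk 4: at line 1 remove [myiiq,lrl] add [elln,iovws] -> 8 lines: aghdj elln iovws snz lzkbi epok mnlm mth
Hunk 5: at line 1 remove [iovws,snz,lzkbi] add [amgd] -> 6 lines: aghdj elln amgd epok mnlm mth

Answer: aghdj
elln
amgd
epok
mnlm
mth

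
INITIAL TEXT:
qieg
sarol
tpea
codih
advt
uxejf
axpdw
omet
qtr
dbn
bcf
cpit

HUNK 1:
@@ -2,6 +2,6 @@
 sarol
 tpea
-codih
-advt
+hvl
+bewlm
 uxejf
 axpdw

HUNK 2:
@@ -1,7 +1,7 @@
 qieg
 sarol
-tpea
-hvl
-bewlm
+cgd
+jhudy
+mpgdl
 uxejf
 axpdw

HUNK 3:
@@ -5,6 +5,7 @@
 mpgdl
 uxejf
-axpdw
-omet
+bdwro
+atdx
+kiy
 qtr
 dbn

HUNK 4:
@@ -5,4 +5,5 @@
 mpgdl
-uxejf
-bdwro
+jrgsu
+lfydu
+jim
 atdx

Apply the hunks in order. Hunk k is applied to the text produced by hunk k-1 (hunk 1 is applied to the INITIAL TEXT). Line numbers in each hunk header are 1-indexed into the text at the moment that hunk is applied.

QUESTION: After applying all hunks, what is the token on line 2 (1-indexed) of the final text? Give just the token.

Hunk 1: at line 2 remove [codih,advt] add [hvl,bewlm] -> 12 lines: qieg sarol tpea hvl bewlm uxejf axpdw omet qtr dbn bcf cpit
Hunk 2: at line 1 remove [tpea,hvl,bewlm] add [cgd,jhudy,mpgdl] -> 12 lines: qieg sarol cgd jhudy mpgdl uxejf axpdw omet qtr dbn bcf cpit
Hunk 3: at line 5 remove [axpdw,omet] add [bdwro,atdx,kiy] -> 13 lines: qieg sarol cgd jhudy mpgdl uxejf bdwro atdx kiy qtr dbn bcf cpit
Hunk 4: at line 5 remove [uxejf,bdwro] add [jrgsu,lfydu,jim] -> 14 lines: qieg sarol cgd jhudy mpgdl jrgsu lfydu jim atdx kiy qtr dbn bcf cpit
Final line 2: sarol

Answer: sarol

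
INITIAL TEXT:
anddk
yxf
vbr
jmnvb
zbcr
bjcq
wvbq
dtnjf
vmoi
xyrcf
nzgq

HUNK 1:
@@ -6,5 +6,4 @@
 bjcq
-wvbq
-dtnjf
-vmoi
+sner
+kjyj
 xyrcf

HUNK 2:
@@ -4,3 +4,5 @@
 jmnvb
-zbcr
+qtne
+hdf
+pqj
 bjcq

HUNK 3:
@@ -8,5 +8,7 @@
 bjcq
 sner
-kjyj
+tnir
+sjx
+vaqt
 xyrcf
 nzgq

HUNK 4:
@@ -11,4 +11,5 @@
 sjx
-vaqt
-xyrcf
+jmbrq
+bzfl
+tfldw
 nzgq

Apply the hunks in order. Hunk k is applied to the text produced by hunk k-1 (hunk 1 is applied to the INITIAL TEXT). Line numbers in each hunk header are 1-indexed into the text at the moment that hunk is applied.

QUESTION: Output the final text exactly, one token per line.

Answer: anddk
yxf
vbr
jmnvb
qtne
hdf
pqj
bjcq
sner
tnir
sjx
jmbrq
bzfl
tfldw
nzgq

Derivation:
Hunk 1: at line 6 remove [wvbq,dtnjf,vmoi] add [sner,kjyj] -> 10 lines: anddk yxf vbr jmnvb zbcr bjcq sner kjyj xyrcf nzgq
Hunk 2: at line 4 remove [zbcr] add [qtne,hdf,pqj] -> 12 lines: anddk yxf vbr jmnvb qtne hdf pqj bjcq sner kjyj xyrcf nzgq
Hunk 3: at line 8 remove [kjyj] add [tnir,sjx,vaqt] -> 14 lines: anddk yxf vbr jmnvb qtne hdf pqj bjcq sner tnir sjx vaqt xyrcf nzgq
Hunk 4: at line 11 remove [vaqt,xyrcf] add [jmbrq,bzfl,tfldw] -> 15 lines: anddk yxf vbr jmnvb qtne hdf pqj bjcq sner tnir sjx jmbrq bzfl tfldw nzgq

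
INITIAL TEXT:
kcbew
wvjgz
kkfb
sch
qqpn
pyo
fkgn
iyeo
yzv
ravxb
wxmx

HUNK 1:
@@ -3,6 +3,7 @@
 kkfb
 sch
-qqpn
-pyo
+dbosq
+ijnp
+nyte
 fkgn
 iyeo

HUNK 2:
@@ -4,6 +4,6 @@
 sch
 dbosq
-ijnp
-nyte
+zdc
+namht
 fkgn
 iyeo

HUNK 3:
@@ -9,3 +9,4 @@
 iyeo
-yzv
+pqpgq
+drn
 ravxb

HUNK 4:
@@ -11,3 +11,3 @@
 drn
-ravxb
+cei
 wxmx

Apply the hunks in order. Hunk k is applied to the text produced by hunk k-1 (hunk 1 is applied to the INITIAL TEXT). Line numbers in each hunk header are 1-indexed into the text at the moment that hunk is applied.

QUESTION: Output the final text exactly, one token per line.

Hunk 1: at line 3 remove [qqpn,pyo] add [dbosq,ijnp,nyte] -> 12 lines: kcbew wvjgz kkfb sch dbosq ijnp nyte fkgn iyeo yzv ravxb wxmx
Hunk 2: at line 4 remove [ijnp,nyte] add [zdc,namht] -> 12 lines: kcbew wvjgz kkfb sch dbosq zdc namht fkgn iyeo yzv ravxb wxmx
Hunk 3: at line 9 remove [yzv] add [pqpgq,drn] -> 13 lines: kcbew wvjgz kkfb sch dbosq zdc namht fkgn iyeo pqpgq drn ravxb wxmx
Hunk 4: at line 11 remove [ravxb] add [cei] -> 13 lines: kcbew wvjgz kkfb sch dbosq zdc namht fkgn iyeo pqpgq drn cei wxmx

Answer: kcbew
wvjgz
kkfb
sch
dbosq
zdc
namht
fkgn
iyeo
pqpgq
drn
cei
wxmx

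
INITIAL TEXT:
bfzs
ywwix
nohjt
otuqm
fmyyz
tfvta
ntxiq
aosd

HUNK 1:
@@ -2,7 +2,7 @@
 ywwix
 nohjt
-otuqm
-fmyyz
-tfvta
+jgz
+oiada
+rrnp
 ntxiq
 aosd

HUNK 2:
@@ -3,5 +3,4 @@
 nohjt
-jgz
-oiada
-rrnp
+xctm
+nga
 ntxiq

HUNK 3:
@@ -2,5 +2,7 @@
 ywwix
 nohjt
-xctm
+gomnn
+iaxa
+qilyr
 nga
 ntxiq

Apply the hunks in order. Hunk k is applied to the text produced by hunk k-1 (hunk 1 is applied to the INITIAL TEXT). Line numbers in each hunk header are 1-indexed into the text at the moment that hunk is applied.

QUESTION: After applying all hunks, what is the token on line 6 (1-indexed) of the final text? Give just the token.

Hunk 1: at line 2 remove [otuqm,fmyyz,tfvta] add [jgz,oiada,rrnp] -> 8 lines: bfzs ywwix nohjt jgz oiada rrnp ntxiq aosd
Hunk 2: at line 3 remove [jgz,oiada,rrnp] add [xctm,nga] -> 7 lines: bfzs ywwix nohjt xctm nga ntxiq aosd
Hunk 3: at line 2 remove [xctm] add [gomnn,iaxa,qilyr] -> 9 lines: bfzs ywwix nohjt gomnn iaxa qilyr nga ntxiq aosd
Final line 6: qilyr

Answer: qilyr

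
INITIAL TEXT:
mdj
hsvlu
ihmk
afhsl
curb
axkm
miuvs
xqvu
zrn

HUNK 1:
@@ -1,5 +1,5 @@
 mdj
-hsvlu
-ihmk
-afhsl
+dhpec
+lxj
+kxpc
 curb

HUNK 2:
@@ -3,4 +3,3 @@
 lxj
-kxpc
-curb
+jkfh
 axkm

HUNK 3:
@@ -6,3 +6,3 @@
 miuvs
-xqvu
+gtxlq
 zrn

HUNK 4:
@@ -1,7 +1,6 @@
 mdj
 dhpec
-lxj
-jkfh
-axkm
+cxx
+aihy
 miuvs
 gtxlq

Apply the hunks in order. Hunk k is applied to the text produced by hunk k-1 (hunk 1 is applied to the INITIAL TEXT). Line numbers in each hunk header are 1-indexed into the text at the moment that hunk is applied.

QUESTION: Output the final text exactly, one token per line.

Answer: mdj
dhpec
cxx
aihy
miuvs
gtxlq
zrn

Derivation:
Hunk 1: at line 1 remove [hsvlu,ihmk,afhsl] add [dhpec,lxj,kxpc] -> 9 lines: mdj dhpec lxj kxpc curb axkm miuvs xqvu zrn
Hunk 2: at line 3 remove [kxpc,curb] add [jkfh] -> 8 lines: mdj dhpec lxj jkfh axkm miuvs xqvu zrn
Hunk 3: at line 6 remove [xqvu] add [gtxlq] -> 8 lines: mdj dhpec lxj jkfh axkm miuvs gtxlq zrn
Hunk 4: at line 1 remove [lxj,jkfh,axkm] add [cxx,aihy] -> 7 lines: mdj dhpec cxx aihy miuvs gtxlq zrn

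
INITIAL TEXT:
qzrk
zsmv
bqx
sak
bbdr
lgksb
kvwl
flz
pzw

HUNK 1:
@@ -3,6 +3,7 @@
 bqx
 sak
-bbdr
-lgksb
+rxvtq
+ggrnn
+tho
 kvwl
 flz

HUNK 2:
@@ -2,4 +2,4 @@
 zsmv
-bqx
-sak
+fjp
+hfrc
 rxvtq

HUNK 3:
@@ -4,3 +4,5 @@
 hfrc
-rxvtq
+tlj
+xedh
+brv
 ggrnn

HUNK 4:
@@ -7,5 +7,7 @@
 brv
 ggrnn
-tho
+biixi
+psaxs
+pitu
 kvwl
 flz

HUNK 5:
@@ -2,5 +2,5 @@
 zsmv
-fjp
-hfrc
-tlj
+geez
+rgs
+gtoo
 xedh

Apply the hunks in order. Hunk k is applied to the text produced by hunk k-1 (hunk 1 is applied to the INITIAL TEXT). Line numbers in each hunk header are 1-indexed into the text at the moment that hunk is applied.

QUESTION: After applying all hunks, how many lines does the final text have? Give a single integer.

Answer: 14

Derivation:
Hunk 1: at line 3 remove [bbdr,lgksb] add [rxvtq,ggrnn,tho] -> 10 lines: qzrk zsmv bqx sak rxvtq ggrnn tho kvwl flz pzw
Hunk 2: at line 2 remove [bqx,sak] add [fjp,hfrc] -> 10 lines: qzrk zsmv fjp hfrc rxvtq ggrnn tho kvwl flz pzw
Hunk 3: at line 4 remove [rxvtq] add [tlj,xedh,brv] -> 12 lines: qzrk zsmv fjp hfrc tlj xedh brv ggrnn tho kvwl flz pzw
Hunk 4: at line 7 remove [tho] add [biixi,psaxs,pitu] -> 14 lines: qzrk zsmv fjp hfrc tlj xedh brv ggrnn biixi psaxs pitu kvwl flz pzw
Hunk 5: at line 2 remove [fjp,hfrc,tlj] add [geez,rgs,gtoo] -> 14 lines: qzrk zsmv geez rgs gtoo xedh brv ggrnn biixi psaxs pitu kvwl flz pzw
Final line count: 14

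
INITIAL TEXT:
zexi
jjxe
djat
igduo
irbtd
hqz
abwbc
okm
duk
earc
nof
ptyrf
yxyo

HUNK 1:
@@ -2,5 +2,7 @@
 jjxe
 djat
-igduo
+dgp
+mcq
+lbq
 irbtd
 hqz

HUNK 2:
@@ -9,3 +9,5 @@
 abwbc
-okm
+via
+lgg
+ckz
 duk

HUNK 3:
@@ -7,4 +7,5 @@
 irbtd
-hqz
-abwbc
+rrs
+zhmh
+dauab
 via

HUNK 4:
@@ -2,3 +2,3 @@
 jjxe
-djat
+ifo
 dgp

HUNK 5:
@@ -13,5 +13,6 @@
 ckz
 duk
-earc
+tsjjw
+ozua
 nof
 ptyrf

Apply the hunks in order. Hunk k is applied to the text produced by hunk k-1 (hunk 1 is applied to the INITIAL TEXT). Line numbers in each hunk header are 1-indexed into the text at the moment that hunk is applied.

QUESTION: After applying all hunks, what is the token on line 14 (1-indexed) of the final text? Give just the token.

Answer: duk

Derivation:
Hunk 1: at line 2 remove [igduo] add [dgp,mcq,lbq] -> 15 lines: zexi jjxe djat dgp mcq lbq irbtd hqz abwbc okm duk earc nof ptyrf yxyo
Hunk 2: at line 9 remove [okm] add [via,lgg,ckz] -> 17 lines: zexi jjxe djat dgp mcq lbq irbtd hqz abwbc via lgg ckz duk earc nof ptyrf yxyo
Hunk 3: at line 7 remove [hqz,abwbc] add [rrs,zhmh,dauab] -> 18 lines: zexi jjxe djat dgp mcq lbq irbtd rrs zhmh dauab via lgg ckz duk earc nof ptyrf yxyo
Hunk 4: at line 2 remove [djat] add [ifo] -> 18 lines: zexi jjxe ifo dgp mcq lbq irbtd rrs zhmh dauab via lgg ckz duk earc nof ptyrf yxyo
Hunk 5: at line 13 remove [earc] add [tsjjw,ozua] -> 19 lines: zexi jjxe ifo dgp mcq lbq irbtd rrs zhmh dauab via lgg ckz duk tsjjw ozua nof ptyrf yxyo
Final line 14: duk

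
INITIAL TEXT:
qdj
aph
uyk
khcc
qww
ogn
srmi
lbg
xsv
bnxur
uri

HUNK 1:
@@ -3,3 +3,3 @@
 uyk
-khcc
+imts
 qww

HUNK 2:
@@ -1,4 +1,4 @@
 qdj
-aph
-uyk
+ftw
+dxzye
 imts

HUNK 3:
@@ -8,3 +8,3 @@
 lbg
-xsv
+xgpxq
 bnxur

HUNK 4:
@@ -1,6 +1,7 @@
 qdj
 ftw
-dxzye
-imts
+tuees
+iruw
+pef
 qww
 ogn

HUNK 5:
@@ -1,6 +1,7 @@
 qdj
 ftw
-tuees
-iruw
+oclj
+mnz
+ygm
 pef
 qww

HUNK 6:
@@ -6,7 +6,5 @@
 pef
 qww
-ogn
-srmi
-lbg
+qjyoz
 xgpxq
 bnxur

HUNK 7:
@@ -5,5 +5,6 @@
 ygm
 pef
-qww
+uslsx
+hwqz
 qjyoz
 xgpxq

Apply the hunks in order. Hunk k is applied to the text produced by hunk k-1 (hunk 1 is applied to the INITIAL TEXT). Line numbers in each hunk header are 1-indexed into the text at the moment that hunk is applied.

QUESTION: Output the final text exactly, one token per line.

Answer: qdj
ftw
oclj
mnz
ygm
pef
uslsx
hwqz
qjyoz
xgpxq
bnxur
uri

Derivation:
Hunk 1: at line 3 remove [khcc] add [imts] -> 11 lines: qdj aph uyk imts qww ogn srmi lbg xsv bnxur uri
Hunk 2: at line 1 remove [aph,uyk] add [ftw,dxzye] -> 11 lines: qdj ftw dxzye imts qww ogn srmi lbg xsv bnxur uri
Hunk 3: at line 8 remove [xsv] add [xgpxq] -> 11 lines: qdj ftw dxzye imts qww ogn srmi lbg xgpxq bnxur uri
Hunk 4: at line 1 remove [dxzye,imts] add [tuees,iruw,pef] -> 12 lines: qdj ftw tuees iruw pef qww ogn srmi lbg xgpxq bnxur uri
Hunk 5: at line 1 remove [tuees,iruw] add [oclj,mnz,ygm] -> 13 lines: qdj ftw oclj mnz ygm pef qww ogn srmi lbg xgpxq bnxur uri
Hunk 6: at line 6 remove [ogn,srmi,lbg] add [qjyoz] -> 11 lines: qdj ftw oclj mnz ygm pef qww qjyoz xgpxq bnxur uri
Hunk 7: at line 5 remove [qww] add [uslsx,hwqz] -> 12 lines: qdj ftw oclj mnz ygm pef uslsx hwqz qjyoz xgpxq bnxur uri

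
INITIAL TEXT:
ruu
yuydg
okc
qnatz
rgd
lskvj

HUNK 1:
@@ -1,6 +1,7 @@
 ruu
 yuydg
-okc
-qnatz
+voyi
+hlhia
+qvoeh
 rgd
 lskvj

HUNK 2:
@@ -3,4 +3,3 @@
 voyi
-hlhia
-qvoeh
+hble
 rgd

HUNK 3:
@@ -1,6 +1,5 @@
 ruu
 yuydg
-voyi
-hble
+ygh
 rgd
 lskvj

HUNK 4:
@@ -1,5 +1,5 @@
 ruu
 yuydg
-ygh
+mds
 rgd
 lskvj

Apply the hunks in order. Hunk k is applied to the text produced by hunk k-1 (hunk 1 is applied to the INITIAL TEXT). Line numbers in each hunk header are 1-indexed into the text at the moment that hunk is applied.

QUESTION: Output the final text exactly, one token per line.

Hunk 1: at line 1 remove [okc,qnatz] add [voyi,hlhia,qvoeh] -> 7 lines: ruu yuydg voyi hlhia qvoeh rgd lskvj
Hunk 2: at line 3 remove [hlhia,qvoeh] add [hble] -> 6 lines: ruu yuydg voyi hble rgd lskvj
Hunk 3: at line 1 remove [voyi,hble] add [ygh] -> 5 lines: ruu yuydg ygh rgd lskvj
Hunk 4: at line 1 remove [ygh] add [mds] -> 5 lines: ruu yuydg mds rgd lskvj

Answer: ruu
yuydg
mds
rgd
lskvj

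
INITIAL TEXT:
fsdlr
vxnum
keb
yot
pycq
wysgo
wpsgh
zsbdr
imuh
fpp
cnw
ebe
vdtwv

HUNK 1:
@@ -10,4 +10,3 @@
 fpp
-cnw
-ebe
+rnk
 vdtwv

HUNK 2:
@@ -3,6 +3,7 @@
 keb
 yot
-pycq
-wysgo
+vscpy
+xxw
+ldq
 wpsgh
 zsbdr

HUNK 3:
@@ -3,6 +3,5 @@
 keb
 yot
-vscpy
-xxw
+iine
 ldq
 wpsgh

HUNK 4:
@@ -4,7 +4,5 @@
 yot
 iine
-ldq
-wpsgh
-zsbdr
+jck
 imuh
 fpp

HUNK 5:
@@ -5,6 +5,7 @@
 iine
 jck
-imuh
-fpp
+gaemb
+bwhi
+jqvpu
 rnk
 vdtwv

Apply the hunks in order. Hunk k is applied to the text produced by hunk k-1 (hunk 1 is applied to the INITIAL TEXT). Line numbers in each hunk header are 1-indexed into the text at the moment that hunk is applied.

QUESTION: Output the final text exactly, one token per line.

Answer: fsdlr
vxnum
keb
yot
iine
jck
gaemb
bwhi
jqvpu
rnk
vdtwv

Derivation:
Hunk 1: at line 10 remove [cnw,ebe] add [rnk] -> 12 lines: fsdlr vxnum keb yot pycq wysgo wpsgh zsbdr imuh fpp rnk vdtwv
Hunk 2: at line 3 remove [pycq,wysgo] add [vscpy,xxw,ldq] -> 13 lines: fsdlr vxnum keb yot vscpy xxw ldq wpsgh zsbdr imuh fpp rnk vdtwv
Hunk 3: at line 3 remove [vscpy,xxw] add [iine] -> 12 lines: fsdlr vxnum keb yot iine ldq wpsgh zsbdr imuh fpp rnk vdtwv
Hunk 4: at line 4 remove [ldq,wpsgh,zsbdr] add [jck] -> 10 lines: fsdlr vxnum keb yot iine jck imuh fpp rnk vdtwv
Hunk 5: at line 5 remove [imuh,fpp] add [gaemb,bwhi,jqvpu] -> 11 lines: fsdlr vxnum keb yot iine jck gaemb bwhi jqvpu rnk vdtwv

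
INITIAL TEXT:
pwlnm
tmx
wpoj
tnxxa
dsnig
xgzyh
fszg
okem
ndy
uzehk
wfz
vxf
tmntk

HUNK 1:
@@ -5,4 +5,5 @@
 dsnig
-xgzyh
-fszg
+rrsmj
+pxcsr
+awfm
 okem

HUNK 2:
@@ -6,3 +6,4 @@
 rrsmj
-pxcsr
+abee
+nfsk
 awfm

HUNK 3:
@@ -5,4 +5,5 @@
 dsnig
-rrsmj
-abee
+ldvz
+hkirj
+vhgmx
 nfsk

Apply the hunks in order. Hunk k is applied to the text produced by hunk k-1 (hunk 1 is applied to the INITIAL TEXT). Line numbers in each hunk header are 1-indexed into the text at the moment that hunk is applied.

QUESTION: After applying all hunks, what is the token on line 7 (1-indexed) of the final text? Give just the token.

Hunk 1: at line 5 remove [xgzyh,fszg] add [rrsmj,pxcsr,awfm] -> 14 lines: pwlnm tmx wpoj tnxxa dsnig rrsmj pxcsr awfm okem ndy uzehk wfz vxf tmntk
Hunk 2: at line 6 remove [pxcsr] add [abee,nfsk] -> 15 lines: pwlnm tmx wpoj tnxxa dsnig rrsmj abee nfsk awfm okem ndy uzehk wfz vxf tmntk
Hunk 3: at line 5 remove [rrsmj,abee] add [ldvz,hkirj,vhgmx] -> 16 lines: pwlnm tmx wpoj tnxxa dsnig ldvz hkirj vhgmx nfsk awfm okem ndy uzehk wfz vxf tmntk
Final line 7: hkirj

Answer: hkirj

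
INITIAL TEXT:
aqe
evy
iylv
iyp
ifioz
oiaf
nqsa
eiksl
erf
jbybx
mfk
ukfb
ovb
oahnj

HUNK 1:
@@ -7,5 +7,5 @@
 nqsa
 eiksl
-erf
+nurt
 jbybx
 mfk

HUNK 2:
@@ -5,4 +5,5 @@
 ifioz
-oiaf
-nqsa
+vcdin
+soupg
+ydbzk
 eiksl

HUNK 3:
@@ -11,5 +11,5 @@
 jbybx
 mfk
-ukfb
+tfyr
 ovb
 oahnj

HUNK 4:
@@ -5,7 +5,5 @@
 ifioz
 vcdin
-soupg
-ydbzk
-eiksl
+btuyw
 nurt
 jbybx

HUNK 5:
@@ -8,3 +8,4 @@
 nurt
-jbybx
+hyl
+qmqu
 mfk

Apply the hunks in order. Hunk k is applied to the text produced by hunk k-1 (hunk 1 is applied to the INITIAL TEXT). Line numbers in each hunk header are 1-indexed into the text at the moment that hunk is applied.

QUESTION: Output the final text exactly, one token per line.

Answer: aqe
evy
iylv
iyp
ifioz
vcdin
btuyw
nurt
hyl
qmqu
mfk
tfyr
ovb
oahnj

Derivation:
Hunk 1: at line 7 remove [erf] add [nurt] -> 14 lines: aqe evy iylv iyp ifioz oiaf nqsa eiksl nurt jbybx mfk ukfb ovb oahnj
Hunk 2: at line 5 remove [oiaf,nqsa] add [vcdin,soupg,ydbzk] -> 15 lines: aqe evy iylv iyp ifioz vcdin soupg ydbzk eiksl nurt jbybx mfk ukfb ovb oahnj
Hunk 3: at line 11 remove [ukfb] add [tfyr] -> 15 lines: aqe evy iylv iyp ifioz vcdin soupg ydbzk eiksl nurt jbybx mfk tfyr ovb oahnj
Hunk 4: at line 5 remove [soupg,ydbzk,eiksl] add [btuyw] -> 13 lines: aqe evy iylv iyp ifioz vcdin btuyw nurt jbybx mfk tfyr ovb oahnj
Hunk 5: at line 8 remove [jbybx] add [hyl,qmqu] -> 14 lines: aqe evy iylv iyp ifioz vcdin btuyw nurt hyl qmqu mfk tfyr ovb oahnj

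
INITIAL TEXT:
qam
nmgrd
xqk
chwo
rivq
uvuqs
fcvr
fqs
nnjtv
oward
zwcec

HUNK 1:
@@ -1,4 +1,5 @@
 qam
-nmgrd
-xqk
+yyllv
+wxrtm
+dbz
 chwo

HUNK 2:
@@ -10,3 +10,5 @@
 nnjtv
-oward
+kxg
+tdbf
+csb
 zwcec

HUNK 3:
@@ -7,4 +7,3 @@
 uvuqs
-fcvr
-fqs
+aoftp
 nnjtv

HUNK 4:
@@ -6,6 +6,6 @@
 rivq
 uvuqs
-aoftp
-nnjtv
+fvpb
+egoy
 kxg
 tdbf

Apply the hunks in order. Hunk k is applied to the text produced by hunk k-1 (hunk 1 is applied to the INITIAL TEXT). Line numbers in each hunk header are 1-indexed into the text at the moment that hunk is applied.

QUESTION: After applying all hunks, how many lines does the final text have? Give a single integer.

Hunk 1: at line 1 remove [nmgrd,xqk] add [yyllv,wxrtm,dbz] -> 12 lines: qam yyllv wxrtm dbz chwo rivq uvuqs fcvr fqs nnjtv oward zwcec
Hunk 2: at line 10 remove [oward] add [kxg,tdbf,csb] -> 14 lines: qam yyllv wxrtm dbz chwo rivq uvuqs fcvr fqs nnjtv kxg tdbf csb zwcec
Hunk 3: at line 7 remove [fcvr,fqs] add [aoftp] -> 13 lines: qam yyllv wxrtm dbz chwo rivq uvuqs aoftp nnjtv kxg tdbf csb zwcec
Hunk 4: at line 6 remove [aoftp,nnjtv] add [fvpb,egoy] -> 13 lines: qam yyllv wxrtm dbz chwo rivq uvuqs fvpb egoy kxg tdbf csb zwcec
Final line count: 13

Answer: 13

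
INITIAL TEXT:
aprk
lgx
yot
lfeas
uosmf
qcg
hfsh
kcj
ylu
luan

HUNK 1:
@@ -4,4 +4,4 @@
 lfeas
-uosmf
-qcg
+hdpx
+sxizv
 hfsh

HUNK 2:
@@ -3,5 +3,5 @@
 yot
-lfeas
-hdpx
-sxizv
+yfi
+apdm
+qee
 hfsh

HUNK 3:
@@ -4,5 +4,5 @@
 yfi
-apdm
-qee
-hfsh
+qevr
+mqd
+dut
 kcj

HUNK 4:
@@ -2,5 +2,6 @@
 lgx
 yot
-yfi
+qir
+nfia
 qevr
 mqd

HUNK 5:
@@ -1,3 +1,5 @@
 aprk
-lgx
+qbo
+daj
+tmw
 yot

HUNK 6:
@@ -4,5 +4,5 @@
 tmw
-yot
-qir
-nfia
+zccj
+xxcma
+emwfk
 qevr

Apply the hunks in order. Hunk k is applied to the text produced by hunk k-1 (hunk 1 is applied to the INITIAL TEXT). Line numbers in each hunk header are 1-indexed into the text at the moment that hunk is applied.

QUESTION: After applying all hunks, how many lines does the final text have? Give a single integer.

Answer: 13

Derivation:
Hunk 1: at line 4 remove [uosmf,qcg] add [hdpx,sxizv] -> 10 lines: aprk lgx yot lfeas hdpx sxizv hfsh kcj ylu luan
Hunk 2: at line 3 remove [lfeas,hdpx,sxizv] add [yfi,apdm,qee] -> 10 lines: aprk lgx yot yfi apdm qee hfsh kcj ylu luan
Hunk 3: at line 4 remove [apdm,qee,hfsh] add [qevr,mqd,dut] -> 10 lines: aprk lgx yot yfi qevr mqd dut kcj ylu luan
Hunk 4: at line 2 remove [yfi] add [qir,nfia] -> 11 lines: aprk lgx yot qir nfia qevr mqd dut kcj ylu luan
Hunk 5: at line 1 remove [lgx] add [qbo,daj,tmw] -> 13 lines: aprk qbo daj tmw yot qir nfia qevr mqd dut kcj ylu luan
Hunk 6: at line 4 remove [yot,qir,nfia] add [zccj,xxcma,emwfk] -> 13 lines: aprk qbo daj tmw zccj xxcma emwfk qevr mqd dut kcj ylu luan
Final line count: 13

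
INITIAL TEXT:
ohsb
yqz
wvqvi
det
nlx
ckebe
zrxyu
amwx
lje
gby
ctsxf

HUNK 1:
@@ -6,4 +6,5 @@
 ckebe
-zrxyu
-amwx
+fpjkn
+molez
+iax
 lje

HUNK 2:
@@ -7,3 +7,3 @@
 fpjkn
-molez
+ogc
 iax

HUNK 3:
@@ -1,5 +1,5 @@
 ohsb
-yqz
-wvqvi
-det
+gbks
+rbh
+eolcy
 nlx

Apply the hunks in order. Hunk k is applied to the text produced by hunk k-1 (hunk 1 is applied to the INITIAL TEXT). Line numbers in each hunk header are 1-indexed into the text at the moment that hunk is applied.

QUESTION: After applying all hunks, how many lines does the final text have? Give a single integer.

Hunk 1: at line 6 remove [zrxyu,amwx] add [fpjkn,molez,iax] -> 12 lines: ohsb yqz wvqvi det nlx ckebe fpjkn molez iax lje gby ctsxf
Hunk 2: at line 7 remove [molez] add [ogc] -> 12 lines: ohsb yqz wvqvi det nlx ckebe fpjkn ogc iax lje gby ctsxf
Hunk 3: at line 1 remove [yqz,wvqvi,det] add [gbks,rbh,eolcy] -> 12 lines: ohsb gbks rbh eolcy nlx ckebe fpjkn ogc iax lje gby ctsxf
Final line count: 12

Answer: 12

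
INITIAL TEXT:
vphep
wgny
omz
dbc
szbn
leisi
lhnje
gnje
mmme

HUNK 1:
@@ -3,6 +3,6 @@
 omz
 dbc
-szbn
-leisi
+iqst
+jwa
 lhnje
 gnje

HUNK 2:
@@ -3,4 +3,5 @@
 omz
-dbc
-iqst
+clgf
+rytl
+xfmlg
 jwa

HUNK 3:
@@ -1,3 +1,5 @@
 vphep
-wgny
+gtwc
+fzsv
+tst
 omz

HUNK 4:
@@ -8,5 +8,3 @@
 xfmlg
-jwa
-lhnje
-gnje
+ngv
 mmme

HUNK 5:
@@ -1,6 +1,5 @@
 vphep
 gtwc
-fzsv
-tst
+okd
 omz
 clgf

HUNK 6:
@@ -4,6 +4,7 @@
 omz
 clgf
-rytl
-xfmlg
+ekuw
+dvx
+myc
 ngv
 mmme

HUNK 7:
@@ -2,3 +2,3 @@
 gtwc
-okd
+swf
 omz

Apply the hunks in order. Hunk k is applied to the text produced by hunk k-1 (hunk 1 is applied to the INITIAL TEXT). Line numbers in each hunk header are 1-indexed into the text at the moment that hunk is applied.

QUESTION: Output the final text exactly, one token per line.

Hunk 1: at line 3 remove [szbn,leisi] add [iqst,jwa] -> 9 lines: vphep wgny omz dbc iqst jwa lhnje gnje mmme
Hunk 2: at line 3 remove [dbc,iqst] add [clgf,rytl,xfmlg] -> 10 lines: vphep wgny omz clgf rytl xfmlg jwa lhnje gnje mmme
Hunk 3: at line 1 remove [wgny] add [gtwc,fzsv,tst] -> 12 lines: vphep gtwc fzsv tst omz clgf rytl xfmlg jwa lhnje gnje mmme
Hunk 4: at line 8 remove [jwa,lhnje,gnje] add [ngv] -> 10 lines: vphep gtwc fzsv tst omz clgf rytl xfmlg ngv mmme
Hunk 5: at line 1 remove [fzsv,tst] add [okd] -> 9 lines: vphep gtwc okd omz clgf rytl xfmlg ngv mmme
Hunk 6: at line 4 remove [rytl,xfmlg] add [ekuw,dvx,myc] -> 10 lines: vphep gtwc okd omz clgf ekuw dvx myc ngv mmme
Hunk 7: at line 2 remove [okd] add [swf] -> 10 lines: vphep gtwc swf omz clgf ekuw dvx myc ngv mmme

Answer: vphep
gtwc
swf
omz
clgf
ekuw
dvx
myc
ngv
mmme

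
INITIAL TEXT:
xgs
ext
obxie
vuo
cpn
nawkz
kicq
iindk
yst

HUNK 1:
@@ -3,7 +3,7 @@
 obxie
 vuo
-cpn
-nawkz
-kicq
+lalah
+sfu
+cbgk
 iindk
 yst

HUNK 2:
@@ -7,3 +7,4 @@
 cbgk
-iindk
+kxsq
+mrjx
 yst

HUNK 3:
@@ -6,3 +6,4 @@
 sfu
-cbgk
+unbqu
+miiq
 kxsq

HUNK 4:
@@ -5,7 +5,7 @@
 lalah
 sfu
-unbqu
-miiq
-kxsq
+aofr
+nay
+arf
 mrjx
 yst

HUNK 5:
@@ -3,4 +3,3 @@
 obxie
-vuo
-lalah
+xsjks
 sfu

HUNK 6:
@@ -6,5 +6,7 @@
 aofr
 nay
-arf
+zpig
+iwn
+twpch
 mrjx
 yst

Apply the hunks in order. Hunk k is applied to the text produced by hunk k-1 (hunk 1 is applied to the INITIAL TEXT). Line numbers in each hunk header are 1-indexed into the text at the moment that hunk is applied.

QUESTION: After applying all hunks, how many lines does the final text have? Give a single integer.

Answer: 12

Derivation:
Hunk 1: at line 3 remove [cpn,nawkz,kicq] add [lalah,sfu,cbgk] -> 9 lines: xgs ext obxie vuo lalah sfu cbgk iindk yst
Hunk 2: at line 7 remove [iindk] add [kxsq,mrjx] -> 10 lines: xgs ext obxie vuo lalah sfu cbgk kxsq mrjx yst
Hunk 3: at line 6 remove [cbgk] add [unbqu,miiq] -> 11 lines: xgs ext obxie vuo lalah sfu unbqu miiq kxsq mrjx yst
Hunk 4: at line 5 remove [unbqu,miiq,kxsq] add [aofr,nay,arf] -> 11 lines: xgs ext obxie vuo lalah sfu aofr nay arf mrjx yst
Hunk 5: at line 3 remove [vuo,lalah] add [xsjks] -> 10 lines: xgs ext obxie xsjks sfu aofr nay arf mrjx yst
Hunk 6: at line 6 remove [arf] add [zpig,iwn,twpch] -> 12 lines: xgs ext obxie xsjks sfu aofr nay zpig iwn twpch mrjx yst
Final line count: 12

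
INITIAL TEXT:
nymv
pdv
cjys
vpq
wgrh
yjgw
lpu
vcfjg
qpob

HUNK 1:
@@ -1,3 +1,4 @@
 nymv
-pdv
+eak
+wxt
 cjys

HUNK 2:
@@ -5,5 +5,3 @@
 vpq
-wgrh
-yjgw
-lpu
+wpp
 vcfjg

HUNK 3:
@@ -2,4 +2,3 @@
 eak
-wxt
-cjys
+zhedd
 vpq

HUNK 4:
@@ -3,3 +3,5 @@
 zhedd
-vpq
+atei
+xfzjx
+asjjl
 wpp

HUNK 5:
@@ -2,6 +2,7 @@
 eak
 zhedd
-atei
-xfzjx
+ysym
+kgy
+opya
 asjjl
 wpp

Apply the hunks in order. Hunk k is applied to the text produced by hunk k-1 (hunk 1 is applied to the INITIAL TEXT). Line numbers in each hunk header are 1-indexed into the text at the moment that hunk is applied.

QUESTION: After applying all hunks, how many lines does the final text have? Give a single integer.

Hunk 1: at line 1 remove [pdv] add [eak,wxt] -> 10 lines: nymv eak wxt cjys vpq wgrh yjgw lpu vcfjg qpob
Hunk 2: at line 5 remove [wgrh,yjgw,lpu] add [wpp] -> 8 lines: nymv eak wxt cjys vpq wpp vcfjg qpob
Hunk 3: at line 2 remove [wxt,cjys] add [zhedd] -> 7 lines: nymv eak zhedd vpq wpp vcfjg qpob
Hunk 4: at line 3 remove [vpq] add [atei,xfzjx,asjjl] -> 9 lines: nymv eak zhedd atei xfzjx asjjl wpp vcfjg qpob
Hunk 5: at line 2 remove [atei,xfzjx] add [ysym,kgy,opya] -> 10 lines: nymv eak zhedd ysym kgy opya asjjl wpp vcfjg qpob
Final line count: 10

Answer: 10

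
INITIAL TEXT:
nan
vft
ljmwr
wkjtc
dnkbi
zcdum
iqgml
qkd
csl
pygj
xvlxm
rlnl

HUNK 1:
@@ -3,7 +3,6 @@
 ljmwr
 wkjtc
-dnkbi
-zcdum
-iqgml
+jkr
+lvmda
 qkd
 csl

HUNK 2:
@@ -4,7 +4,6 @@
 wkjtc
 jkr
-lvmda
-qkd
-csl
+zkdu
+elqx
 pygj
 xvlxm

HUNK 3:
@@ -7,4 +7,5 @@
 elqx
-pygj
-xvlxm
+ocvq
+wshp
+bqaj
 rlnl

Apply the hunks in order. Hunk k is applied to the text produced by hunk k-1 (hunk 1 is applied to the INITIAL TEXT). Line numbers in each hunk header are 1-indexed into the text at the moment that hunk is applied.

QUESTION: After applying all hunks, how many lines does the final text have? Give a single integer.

Hunk 1: at line 3 remove [dnkbi,zcdum,iqgml] add [jkr,lvmda] -> 11 lines: nan vft ljmwr wkjtc jkr lvmda qkd csl pygj xvlxm rlnl
Hunk 2: at line 4 remove [lvmda,qkd,csl] add [zkdu,elqx] -> 10 lines: nan vft ljmwr wkjtc jkr zkdu elqx pygj xvlxm rlnl
Hunk 3: at line 7 remove [pygj,xvlxm] add [ocvq,wshp,bqaj] -> 11 lines: nan vft ljmwr wkjtc jkr zkdu elqx ocvq wshp bqaj rlnl
Final line count: 11

Answer: 11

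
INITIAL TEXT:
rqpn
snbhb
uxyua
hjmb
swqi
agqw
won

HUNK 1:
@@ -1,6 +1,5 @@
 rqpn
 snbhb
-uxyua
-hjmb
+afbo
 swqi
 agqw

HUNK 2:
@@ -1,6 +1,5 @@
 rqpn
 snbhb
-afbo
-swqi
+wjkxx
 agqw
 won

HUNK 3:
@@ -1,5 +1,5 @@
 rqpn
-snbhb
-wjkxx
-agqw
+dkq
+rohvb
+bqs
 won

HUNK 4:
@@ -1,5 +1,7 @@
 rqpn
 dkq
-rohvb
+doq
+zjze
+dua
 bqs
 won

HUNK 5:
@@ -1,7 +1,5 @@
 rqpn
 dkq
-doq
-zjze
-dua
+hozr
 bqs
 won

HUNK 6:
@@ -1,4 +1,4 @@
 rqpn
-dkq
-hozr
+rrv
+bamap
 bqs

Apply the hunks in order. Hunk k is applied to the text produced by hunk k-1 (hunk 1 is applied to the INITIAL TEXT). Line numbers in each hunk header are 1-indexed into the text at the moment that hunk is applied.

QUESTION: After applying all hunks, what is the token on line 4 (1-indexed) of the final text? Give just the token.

Hunk 1: at line 1 remove [uxyua,hjmb] add [afbo] -> 6 lines: rqpn snbhb afbo swqi agqw won
Hunk 2: at line 1 remove [afbo,swqi] add [wjkxx] -> 5 lines: rqpn snbhb wjkxx agqw won
Hunk 3: at line 1 remove [snbhb,wjkxx,agqw] add [dkq,rohvb,bqs] -> 5 lines: rqpn dkq rohvb bqs won
Hunk 4: at line 1 remove [rohvb] add [doq,zjze,dua] -> 7 lines: rqpn dkq doq zjze dua bqs won
Hunk 5: at line 1 remove [doq,zjze,dua] add [hozr] -> 5 lines: rqpn dkq hozr bqs won
Hunk 6: at line 1 remove [dkq,hozr] add [rrv,bamap] -> 5 lines: rqpn rrv bamap bqs won
Final line 4: bqs

Answer: bqs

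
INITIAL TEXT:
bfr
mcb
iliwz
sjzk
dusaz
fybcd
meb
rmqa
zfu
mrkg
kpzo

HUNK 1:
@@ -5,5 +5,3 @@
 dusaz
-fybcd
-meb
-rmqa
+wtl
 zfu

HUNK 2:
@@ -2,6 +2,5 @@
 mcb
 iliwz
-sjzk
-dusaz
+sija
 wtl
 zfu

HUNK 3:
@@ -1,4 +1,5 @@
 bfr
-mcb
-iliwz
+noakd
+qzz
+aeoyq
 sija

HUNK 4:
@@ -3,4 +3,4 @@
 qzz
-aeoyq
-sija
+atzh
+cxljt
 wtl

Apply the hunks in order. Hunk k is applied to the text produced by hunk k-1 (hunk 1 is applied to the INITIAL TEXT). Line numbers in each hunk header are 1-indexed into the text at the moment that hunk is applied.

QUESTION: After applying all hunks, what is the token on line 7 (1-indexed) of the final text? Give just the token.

Hunk 1: at line 5 remove [fybcd,meb,rmqa] add [wtl] -> 9 lines: bfr mcb iliwz sjzk dusaz wtl zfu mrkg kpzo
Hunk 2: at line 2 remove [sjzk,dusaz] add [sija] -> 8 lines: bfr mcb iliwz sija wtl zfu mrkg kpzo
Hunk 3: at line 1 remove [mcb,iliwz] add [noakd,qzz,aeoyq] -> 9 lines: bfr noakd qzz aeoyq sija wtl zfu mrkg kpzo
Hunk 4: at line 3 remove [aeoyq,sija] add [atzh,cxljt] -> 9 lines: bfr noakd qzz atzh cxljt wtl zfu mrkg kpzo
Final line 7: zfu

Answer: zfu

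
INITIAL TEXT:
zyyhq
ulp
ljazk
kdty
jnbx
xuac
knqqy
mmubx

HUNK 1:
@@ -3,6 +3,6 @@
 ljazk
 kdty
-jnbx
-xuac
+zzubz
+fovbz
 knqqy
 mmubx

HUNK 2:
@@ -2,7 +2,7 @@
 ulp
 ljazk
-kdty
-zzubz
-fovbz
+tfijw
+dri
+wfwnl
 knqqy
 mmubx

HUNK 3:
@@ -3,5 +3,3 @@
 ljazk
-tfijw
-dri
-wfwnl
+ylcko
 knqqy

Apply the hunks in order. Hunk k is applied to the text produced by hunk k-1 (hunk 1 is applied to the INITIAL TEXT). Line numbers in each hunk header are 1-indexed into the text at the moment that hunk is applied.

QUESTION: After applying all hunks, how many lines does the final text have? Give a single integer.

Answer: 6

Derivation:
Hunk 1: at line 3 remove [jnbx,xuac] add [zzubz,fovbz] -> 8 lines: zyyhq ulp ljazk kdty zzubz fovbz knqqy mmubx
Hunk 2: at line 2 remove [kdty,zzubz,fovbz] add [tfijw,dri,wfwnl] -> 8 lines: zyyhq ulp ljazk tfijw dri wfwnl knqqy mmubx
Hunk 3: at line 3 remove [tfijw,dri,wfwnl] add [ylcko] -> 6 lines: zyyhq ulp ljazk ylcko knqqy mmubx
Final line count: 6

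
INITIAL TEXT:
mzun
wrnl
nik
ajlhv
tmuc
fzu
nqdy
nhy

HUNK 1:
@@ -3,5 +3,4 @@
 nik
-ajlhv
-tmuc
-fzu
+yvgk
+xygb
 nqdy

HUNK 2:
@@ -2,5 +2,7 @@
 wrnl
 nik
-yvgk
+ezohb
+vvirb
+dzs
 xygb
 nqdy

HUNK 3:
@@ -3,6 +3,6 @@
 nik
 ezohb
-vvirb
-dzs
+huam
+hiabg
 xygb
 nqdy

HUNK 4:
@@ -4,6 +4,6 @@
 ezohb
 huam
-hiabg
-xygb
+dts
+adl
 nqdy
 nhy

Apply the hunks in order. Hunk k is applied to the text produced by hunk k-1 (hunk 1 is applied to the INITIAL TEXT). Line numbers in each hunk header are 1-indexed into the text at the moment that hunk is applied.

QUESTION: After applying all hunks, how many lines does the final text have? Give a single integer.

Answer: 9

Derivation:
Hunk 1: at line 3 remove [ajlhv,tmuc,fzu] add [yvgk,xygb] -> 7 lines: mzun wrnl nik yvgk xygb nqdy nhy
Hunk 2: at line 2 remove [yvgk] add [ezohb,vvirb,dzs] -> 9 lines: mzun wrnl nik ezohb vvirb dzs xygb nqdy nhy
Hunk 3: at line 3 remove [vvirb,dzs] add [huam,hiabg] -> 9 lines: mzun wrnl nik ezohb huam hiabg xygb nqdy nhy
Hunk 4: at line 4 remove [hiabg,xygb] add [dts,adl] -> 9 lines: mzun wrnl nik ezohb huam dts adl nqdy nhy
Final line count: 9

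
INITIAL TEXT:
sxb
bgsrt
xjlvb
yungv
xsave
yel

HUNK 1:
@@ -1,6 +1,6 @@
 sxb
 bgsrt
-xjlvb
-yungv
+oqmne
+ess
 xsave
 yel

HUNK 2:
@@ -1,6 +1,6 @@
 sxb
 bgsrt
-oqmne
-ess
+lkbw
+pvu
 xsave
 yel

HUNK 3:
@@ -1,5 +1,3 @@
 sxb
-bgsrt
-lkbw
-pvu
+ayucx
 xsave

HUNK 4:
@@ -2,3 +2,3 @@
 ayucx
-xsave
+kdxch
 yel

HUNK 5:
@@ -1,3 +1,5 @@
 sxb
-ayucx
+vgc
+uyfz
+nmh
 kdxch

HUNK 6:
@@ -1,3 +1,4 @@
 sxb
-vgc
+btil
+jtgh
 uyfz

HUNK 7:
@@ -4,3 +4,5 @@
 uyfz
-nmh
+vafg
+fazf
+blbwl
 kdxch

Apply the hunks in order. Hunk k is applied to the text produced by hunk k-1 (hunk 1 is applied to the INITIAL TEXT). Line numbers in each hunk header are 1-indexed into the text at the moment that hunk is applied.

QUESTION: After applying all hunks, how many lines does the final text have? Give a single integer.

Hunk 1: at line 1 remove [xjlvb,yungv] add [oqmne,ess] -> 6 lines: sxb bgsrt oqmne ess xsave yel
Hunk 2: at line 1 remove [oqmne,ess] add [lkbw,pvu] -> 6 lines: sxb bgsrt lkbw pvu xsave yel
Hunk 3: at line 1 remove [bgsrt,lkbw,pvu] add [ayucx] -> 4 lines: sxb ayucx xsave yel
Hunk 4: at line 2 remove [xsave] add [kdxch] -> 4 lines: sxb ayucx kdxch yel
Hunk 5: at line 1 remove [ayucx] add [vgc,uyfz,nmh] -> 6 lines: sxb vgc uyfz nmh kdxch yel
Hunk 6: at line 1 remove [vgc] add [btil,jtgh] -> 7 lines: sxb btil jtgh uyfz nmh kdxch yel
Hunk 7: at line 4 remove [nmh] add [vafg,fazf,blbwl] -> 9 lines: sxb btil jtgh uyfz vafg fazf blbwl kdxch yel
Final line count: 9

Answer: 9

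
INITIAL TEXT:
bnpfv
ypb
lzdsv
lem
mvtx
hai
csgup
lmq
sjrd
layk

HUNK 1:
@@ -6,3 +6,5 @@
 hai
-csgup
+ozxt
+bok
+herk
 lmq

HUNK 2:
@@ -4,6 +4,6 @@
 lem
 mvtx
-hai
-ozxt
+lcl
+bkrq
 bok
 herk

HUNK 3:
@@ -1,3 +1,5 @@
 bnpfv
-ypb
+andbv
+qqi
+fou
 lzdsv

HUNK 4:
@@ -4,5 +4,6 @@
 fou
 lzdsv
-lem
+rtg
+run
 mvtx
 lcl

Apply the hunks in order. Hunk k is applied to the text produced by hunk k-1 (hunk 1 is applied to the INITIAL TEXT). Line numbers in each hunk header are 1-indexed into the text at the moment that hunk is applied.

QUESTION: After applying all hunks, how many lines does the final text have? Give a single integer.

Answer: 15

Derivation:
Hunk 1: at line 6 remove [csgup] add [ozxt,bok,herk] -> 12 lines: bnpfv ypb lzdsv lem mvtx hai ozxt bok herk lmq sjrd layk
Hunk 2: at line 4 remove [hai,ozxt] add [lcl,bkrq] -> 12 lines: bnpfv ypb lzdsv lem mvtx lcl bkrq bok herk lmq sjrd layk
Hunk 3: at line 1 remove [ypb] add [andbv,qqi,fou] -> 14 lines: bnpfv andbv qqi fou lzdsv lem mvtx lcl bkrq bok herk lmq sjrd layk
Hunk 4: at line 4 remove [lem] add [rtg,run] -> 15 lines: bnpfv andbv qqi fou lzdsv rtg run mvtx lcl bkrq bok herk lmq sjrd layk
Final line count: 15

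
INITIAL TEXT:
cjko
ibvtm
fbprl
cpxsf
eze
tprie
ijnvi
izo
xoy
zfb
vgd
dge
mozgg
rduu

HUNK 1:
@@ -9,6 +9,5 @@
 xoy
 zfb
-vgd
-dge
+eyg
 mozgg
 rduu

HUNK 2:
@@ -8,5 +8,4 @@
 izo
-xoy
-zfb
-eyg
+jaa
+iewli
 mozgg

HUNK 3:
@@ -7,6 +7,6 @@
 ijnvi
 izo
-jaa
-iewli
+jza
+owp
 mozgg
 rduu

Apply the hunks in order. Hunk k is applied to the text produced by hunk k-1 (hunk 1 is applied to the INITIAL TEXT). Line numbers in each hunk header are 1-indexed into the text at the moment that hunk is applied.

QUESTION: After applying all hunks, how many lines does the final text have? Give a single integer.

Answer: 12

Derivation:
Hunk 1: at line 9 remove [vgd,dge] add [eyg] -> 13 lines: cjko ibvtm fbprl cpxsf eze tprie ijnvi izo xoy zfb eyg mozgg rduu
Hunk 2: at line 8 remove [xoy,zfb,eyg] add [jaa,iewli] -> 12 lines: cjko ibvtm fbprl cpxsf eze tprie ijnvi izo jaa iewli mozgg rduu
Hunk 3: at line 7 remove [jaa,iewli] add [jza,owp] -> 12 lines: cjko ibvtm fbprl cpxsf eze tprie ijnvi izo jza owp mozgg rduu
Final line count: 12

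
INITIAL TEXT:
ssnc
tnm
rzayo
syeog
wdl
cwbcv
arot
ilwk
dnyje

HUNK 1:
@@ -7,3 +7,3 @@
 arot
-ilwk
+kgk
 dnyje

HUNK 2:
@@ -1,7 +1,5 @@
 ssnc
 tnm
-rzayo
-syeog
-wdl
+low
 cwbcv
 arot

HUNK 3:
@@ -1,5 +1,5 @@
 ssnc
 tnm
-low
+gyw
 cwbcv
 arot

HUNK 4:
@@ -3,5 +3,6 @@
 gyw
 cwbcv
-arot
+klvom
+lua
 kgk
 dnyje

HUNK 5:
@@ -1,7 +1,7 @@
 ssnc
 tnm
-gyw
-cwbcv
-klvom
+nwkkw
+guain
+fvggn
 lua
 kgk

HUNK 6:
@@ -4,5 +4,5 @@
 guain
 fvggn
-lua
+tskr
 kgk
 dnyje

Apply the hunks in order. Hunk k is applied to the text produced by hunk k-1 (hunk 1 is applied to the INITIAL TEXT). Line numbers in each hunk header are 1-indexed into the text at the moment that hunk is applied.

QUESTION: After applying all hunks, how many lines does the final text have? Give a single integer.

Hunk 1: at line 7 remove [ilwk] add [kgk] -> 9 lines: ssnc tnm rzayo syeog wdl cwbcv arot kgk dnyje
Hunk 2: at line 1 remove [rzayo,syeog,wdl] add [low] -> 7 lines: ssnc tnm low cwbcv arot kgk dnyje
Hunk 3: at line 1 remove [low] add [gyw] -> 7 lines: ssnc tnm gyw cwbcv arot kgk dnyje
Hunk 4: at line 3 remove [arot] add [klvom,lua] -> 8 lines: ssnc tnm gyw cwbcv klvom lua kgk dnyje
Hunk 5: at line 1 remove [gyw,cwbcv,klvom] add [nwkkw,guain,fvggn] -> 8 lines: ssnc tnm nwkkw guain fvggn lua kgk dnyje
Hunk 6: at line 4 remove [lua] add [tskr] -> 8 lines: ssnc tnm nwkkw guain fvggn tskr kgk dnyje
Final line count: 8

Answer: 8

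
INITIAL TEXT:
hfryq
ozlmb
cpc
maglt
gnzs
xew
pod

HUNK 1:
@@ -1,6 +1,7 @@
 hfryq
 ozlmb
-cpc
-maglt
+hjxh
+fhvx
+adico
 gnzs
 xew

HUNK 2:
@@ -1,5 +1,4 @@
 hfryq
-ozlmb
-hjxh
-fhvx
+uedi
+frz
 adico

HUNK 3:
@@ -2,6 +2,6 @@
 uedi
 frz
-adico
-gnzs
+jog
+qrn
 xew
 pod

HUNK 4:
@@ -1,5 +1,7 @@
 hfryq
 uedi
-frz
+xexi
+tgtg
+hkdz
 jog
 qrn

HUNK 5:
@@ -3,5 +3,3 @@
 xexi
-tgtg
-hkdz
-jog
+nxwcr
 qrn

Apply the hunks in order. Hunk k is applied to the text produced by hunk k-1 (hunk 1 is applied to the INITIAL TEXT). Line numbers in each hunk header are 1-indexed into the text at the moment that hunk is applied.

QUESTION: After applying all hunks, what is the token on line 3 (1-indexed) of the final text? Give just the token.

Hunk 1: at line 1 remove [cpc,maglt] add [hjxh,fhvx,adico] -> 8 lines: hfryq ozlmb hjxh fhvx adico gnzs xew pod
Hunk 2: at line 1 remove [ozlmb,hjxh,fhvx] add [uedi,frz] -> 7 lines: hfryq uedi frz adico gnzs xew pod
Hunk 3: at line 2 remove [adico,gnzs] add [jog,qrn] -> 7 lines: hfryq uedi frz jog qrn xew pod
Hunk 4: at line 1 remove [frz] add [xexi,tgtg,hkdz] -> 9 lines: hfryq uedi xexi tgtg hkdz jog qrn xew pod
Hunk 5: at line 3 remove [tgtg,hkdz,jog] add [nxwcr] -> 7 lines: hfryq uedi xexi nxwcr qrn xew pod
Final line 3: xexi

Answer: xexi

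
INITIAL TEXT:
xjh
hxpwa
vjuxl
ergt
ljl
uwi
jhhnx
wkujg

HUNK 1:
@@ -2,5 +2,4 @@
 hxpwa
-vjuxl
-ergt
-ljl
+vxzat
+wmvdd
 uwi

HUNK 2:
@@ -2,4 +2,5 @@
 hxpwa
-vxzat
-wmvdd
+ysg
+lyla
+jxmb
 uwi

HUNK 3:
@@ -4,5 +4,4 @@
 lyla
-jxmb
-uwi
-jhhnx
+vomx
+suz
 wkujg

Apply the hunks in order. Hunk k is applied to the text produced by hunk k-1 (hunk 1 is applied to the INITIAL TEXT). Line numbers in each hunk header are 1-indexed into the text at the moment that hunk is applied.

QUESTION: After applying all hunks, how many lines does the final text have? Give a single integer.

Hunk 1: at line 2 remove [vjuxl,ergt,ljl] add [vxzat,wmvdd] -> 7 lines: xjh hxpwa vxzat wmvdd uwi jhhnx wkujg
Hunk 2: at line 2 remove [vxzat,wmvdd] add [ysg,lyla,jxmb] -> 8 lines: xjh hxpwa ysg lyla jxmb uwi jhhnx wkujg
Hunk 3: at line 4 remove [jxmb,uwi,jhhnx] add [vomx,suz] -> 7 lines: xjh hxpwa ysg lyla vomx suz wkujg
Final line count: 7

Answer: 7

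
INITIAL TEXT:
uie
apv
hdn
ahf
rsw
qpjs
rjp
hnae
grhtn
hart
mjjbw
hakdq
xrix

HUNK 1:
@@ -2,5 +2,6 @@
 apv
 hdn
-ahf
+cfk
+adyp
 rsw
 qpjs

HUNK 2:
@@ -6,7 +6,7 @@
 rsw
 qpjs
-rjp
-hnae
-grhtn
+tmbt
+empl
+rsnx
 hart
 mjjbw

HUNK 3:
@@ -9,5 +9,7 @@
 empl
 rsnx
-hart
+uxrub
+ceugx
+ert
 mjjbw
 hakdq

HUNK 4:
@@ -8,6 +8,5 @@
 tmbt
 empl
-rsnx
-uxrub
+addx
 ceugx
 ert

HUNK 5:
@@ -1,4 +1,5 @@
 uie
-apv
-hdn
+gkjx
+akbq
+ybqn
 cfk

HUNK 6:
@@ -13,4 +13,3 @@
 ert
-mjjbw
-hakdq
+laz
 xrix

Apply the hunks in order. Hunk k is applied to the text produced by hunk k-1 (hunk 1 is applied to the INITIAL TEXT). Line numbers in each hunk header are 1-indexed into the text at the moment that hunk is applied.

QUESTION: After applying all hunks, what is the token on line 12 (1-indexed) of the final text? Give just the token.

Hunk 1: at line 2 remove [ahf] add [cfk,adyp] -> 14 lines: uie apv hdn cfk adyp rsw qpjs rjp hnae grhtn hart mjjbw hakdq xrix
Hunk 2: at line 6 remove [rjp,hnae,grhtn] add [tmbt,empl,rsnx] -> 14 lines: uie apv hdn cfk adyp rsw qpjs tmbt empl rsnx hart mjjbw hakdq xrix
Hunk 3: at line 9 remove [hart] add [uxrub,ceugx,ert] -> 16 lines: uie apv hdn cfk adyp rsw qpjs tmbt empl rsnx uxrub ceugx ert mjjbw hakdq xrix
Hunk 4: at line 8 remove [rsnx,uxrub] add [addx] -> 15 lines: uie apv hdn cfk adyp rsw qpjs tmbt empl addx ceugx ert mjjbw hakdq xrix
Hunk 5: at line 1 remove [apv,hdn] add [gkjx,akbq,ybqn] -> 16 lines: uie gkjx akbq ybqn cfk adyp rsw qpjs tmbt empl addx ceugx ert mjjbw hakdq xrix
Hunk 6: at line 13 remove [mjjbw,hakdq] add [laz] -> 15 lines: uie gkjx akbq ybqn cfk adyp rsw qpjs tmbt empl addx ceugx ert laz xrix
Final line 12: ceugx

Answer: ceugx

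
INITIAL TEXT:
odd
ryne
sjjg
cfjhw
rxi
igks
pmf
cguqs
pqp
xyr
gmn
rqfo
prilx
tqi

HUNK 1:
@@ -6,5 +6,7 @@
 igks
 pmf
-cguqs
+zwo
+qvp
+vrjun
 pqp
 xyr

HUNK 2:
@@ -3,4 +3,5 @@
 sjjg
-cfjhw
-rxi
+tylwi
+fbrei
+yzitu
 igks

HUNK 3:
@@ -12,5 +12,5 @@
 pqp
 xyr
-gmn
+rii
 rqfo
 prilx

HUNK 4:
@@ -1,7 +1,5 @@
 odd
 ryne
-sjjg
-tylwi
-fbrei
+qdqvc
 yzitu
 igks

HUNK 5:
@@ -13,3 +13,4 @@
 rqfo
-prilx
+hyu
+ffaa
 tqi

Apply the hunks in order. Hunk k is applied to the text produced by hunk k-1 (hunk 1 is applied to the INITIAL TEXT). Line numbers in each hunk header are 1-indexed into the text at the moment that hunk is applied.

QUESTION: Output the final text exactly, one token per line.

Answer: odd
ryne
qdqvc
yzitu
igks
pmf
zwo
qvp
vrjun
pqp
xyr
rii
rqfo
hyu
ffaa
tqi

Derivation:
Hunk 1: at line 6 remove [cguqs] add [zwo,qvp,vrjun] -> 16 lines: odd ryne sjjg cfjhw rxi igks pmf zwo qvp vrjun pqp xyr gmn rqfo prilx tqi
Hunk 2: at line 3 remove [cfjhw,rxi] add [tylwi,fbrei,yzitu] -> 17 lines: odd ryne sjjg tylwi fbrei yzitu igks pmf zwo qvp vrjun pqp xyr gmn rqfo prilx tqi
Hunk 3: at line 12 remove [gmn] add [rii] -> 17 lines: odd ryne sjjg tylwi fbrei yzitu igks pmf zwo qvp vrjun pqp xyr rii rqfo prilx tqi
Hunk 4: at line 1 remove [sjjg,tylwi,fbrei] add [qdqvc] -> 15 lines: odd ryne qdqvc yzitu igks pmf zwo qvp vrjun pqp xyr rii rqfo prilx tqi
Hunk 5: at line 13 remove [prilx] add [hyu,ffaa] -> 16 lines: odd ryne qdqvc yzitu igks pmf zwo qvp vrjun pqp xyr rii rqfo hyu ffaa tqi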